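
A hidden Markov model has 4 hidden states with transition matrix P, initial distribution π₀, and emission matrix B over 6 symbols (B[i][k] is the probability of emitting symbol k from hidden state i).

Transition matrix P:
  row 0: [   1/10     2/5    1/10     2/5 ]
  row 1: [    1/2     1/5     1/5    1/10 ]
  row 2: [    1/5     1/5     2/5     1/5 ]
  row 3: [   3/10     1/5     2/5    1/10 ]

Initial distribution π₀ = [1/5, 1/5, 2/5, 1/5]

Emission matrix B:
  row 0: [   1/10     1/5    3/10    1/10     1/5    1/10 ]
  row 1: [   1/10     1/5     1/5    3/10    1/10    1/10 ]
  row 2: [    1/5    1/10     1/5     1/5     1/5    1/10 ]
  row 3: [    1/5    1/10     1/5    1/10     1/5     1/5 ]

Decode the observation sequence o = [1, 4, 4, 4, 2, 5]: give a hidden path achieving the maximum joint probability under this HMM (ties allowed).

path = [1, 0, 3, 2, 0, 3]

t=0: δ = [4.000e-02, 4.000e-02, 4.000e-02, 2.000e-02]  (obs o_0=1)
t=1: δ = [4.000e-03, 1.600e-03, 3.200e-03, 3.200e-03]  ψ = [1, 0, 2, 0]  (obs o_1=4)
t=2: δ = [1.920e-04, 1.600e-04, 2.560e-04, 3.200e-04]  ψ = [3, 0, 2, 0]  (obs o_2=4)
t=3: δ = [1.920e-05, 7.680e-06, 2.560e-05, 1.536e-05]  ψ = [3, 0, 3, 0]  (obs o_3=4)
t=4: δ = [1.536e-06, 1.536e-06, 2.048e-06, 1.536e-06]  ψ = [2, 0, 2, 0]  (obs o_4=2)
t=5: δ = [7.680e-08, 6.144e-08, 8.192e-08, 1.229e-07]  ψ = [1, 0, 2, 0]  (obs o_5=5)
backtrack: best end state = 3; path = [1, 0, 3, 2, 0, 3]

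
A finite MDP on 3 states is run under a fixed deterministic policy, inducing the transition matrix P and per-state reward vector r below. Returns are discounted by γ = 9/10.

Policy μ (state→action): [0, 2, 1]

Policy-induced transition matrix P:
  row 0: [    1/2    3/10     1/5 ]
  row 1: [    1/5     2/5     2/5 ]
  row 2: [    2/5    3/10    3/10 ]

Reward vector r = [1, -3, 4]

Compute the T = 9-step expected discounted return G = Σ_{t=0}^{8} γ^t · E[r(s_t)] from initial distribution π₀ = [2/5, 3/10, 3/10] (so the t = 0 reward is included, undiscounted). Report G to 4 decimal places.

G = 3.5402

t=0: π = [0.4000, 0.3000, 0.3000], E[r] = 0.7000, γ^t·E[r] = 0.700000, running G = 0.700000
t=1: π = [0.3800, 0.3300, 0.2900], E[r] = 0.5500, γ^t·E[r] = 0.495000, running G = 1.195000
t=2: π = [0.3720, 0.3330, 0.2950], E[r] = 0.5530, γ^t·E[r] = 0.447930, running G = 1.642930
t=3: π = [0.3706, 0.3333, 0.2961], E[r] = 0.5551, γ^t·E[r] = 0.404668, running G = 2.047598
t=4: π = [0.3704, 0.3333, 0.2963], E[r] = 0.5555, γ^t·E[r] = 0.364457, running G = 2.412055
t=5: π = [0.3704, 0.3333, 0.2963], E[r] = 0.5555, γ^t·E[r] = 0.328045, running G = 2.740100
t=6: π = [0.3704, 0.3333, 0.2963], E[r] = 0.5556, γ^t·E[r] = 0.295244, running G = 3.035344
t=7: π = [0.3704, 0.3333, 0.2963], E[r] = 0.5556, γ^t·E[r] = 0.265720, running G = 3.301065
t=8: π = [0.3704, 0.3333, 0.2963], E[r] = 0.5556, γ^t·E[r] = 0.239148, running G = 3.540213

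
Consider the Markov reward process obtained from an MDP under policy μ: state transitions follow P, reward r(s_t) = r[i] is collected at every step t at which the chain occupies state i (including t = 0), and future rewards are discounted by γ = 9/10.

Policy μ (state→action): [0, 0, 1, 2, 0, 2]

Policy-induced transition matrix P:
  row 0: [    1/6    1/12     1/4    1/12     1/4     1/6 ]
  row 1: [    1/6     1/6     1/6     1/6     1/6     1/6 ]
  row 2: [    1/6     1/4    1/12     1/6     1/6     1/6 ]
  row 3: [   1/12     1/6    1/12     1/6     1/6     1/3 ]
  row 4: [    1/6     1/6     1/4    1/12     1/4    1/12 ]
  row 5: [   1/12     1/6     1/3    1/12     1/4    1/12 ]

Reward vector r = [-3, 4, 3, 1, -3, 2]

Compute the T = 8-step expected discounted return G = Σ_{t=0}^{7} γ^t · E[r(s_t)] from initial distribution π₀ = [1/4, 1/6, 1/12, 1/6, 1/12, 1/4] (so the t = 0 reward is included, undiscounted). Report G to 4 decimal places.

t=0: π = [0.2500, 0.1667, 0.0833, 0.1667, 0.0833, 0.2500], E[r] = 0.5833, γ^t·E[r] = 0.583333, running G = 0.583333
t=1: π = [0.1319, 0.1528, 0.2153, 0.1181, 0.2153, 0.1667], E[r] = 0.6667, γ^t·E[r] = 0.600000, running G = 1.183333
t=2: π = [0.1429, 0.1736, 0.1956, 0.1238, 0.2095, 0.1545], E[r] = 0.6568, γ^t·E[r] = 0.532031, running G = 1.715365
t=3: π = [0.1435, 0.1711, 0.1952, 0.1244, 0.2089, 0.1570], E[r] = 0.6509, γ^t·E[r] = 0.474539, running G = 2.189904
t=4: π = [0.1432, 0.1710, 0.1956, 0.1242, 0.2091, 0.1569], E[r] = 0.6516, γ^t·E[r] = 0.427541, running G = 2.617445
t=5: π = [0.1432, 0.1710, 0.1955, 0.1242, 0.2091, 0.1569], E[r] = 0.6516, γ^t·E[r] = 0.384791, running G = 3.002236
t=6: π = [0.1432, 0.1710, 0.1955, 0.1242, 0.2091, 0.1569], E[r] = 0.6516, γ^t·E[r] = 0.346302, running G = 3.348538
t=7: π = [0.1432, 0.1710, 0.1955, 0.1242, 0.2091, 0.1569], E[r] = 0.6516, γ^t·E[r] = 0.311673, running G = 3.660211

G = 3.6602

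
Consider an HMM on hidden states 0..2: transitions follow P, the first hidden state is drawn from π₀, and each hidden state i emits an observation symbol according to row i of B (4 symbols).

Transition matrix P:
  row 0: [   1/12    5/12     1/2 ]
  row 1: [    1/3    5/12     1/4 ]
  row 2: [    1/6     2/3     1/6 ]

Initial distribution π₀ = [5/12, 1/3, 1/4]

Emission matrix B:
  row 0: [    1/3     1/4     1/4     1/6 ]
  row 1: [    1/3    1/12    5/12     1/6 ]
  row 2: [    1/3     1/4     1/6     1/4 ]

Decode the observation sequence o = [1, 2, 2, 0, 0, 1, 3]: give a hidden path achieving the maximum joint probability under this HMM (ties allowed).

t=0: δ = [1.042e-01, 2.778e-02, 6.250e-02]  (obs o_0=1)
t=1: δ = [2.604e-03, 1.808e-02, 8.681e-03]  ψ = [2, 0, 0]  (obs o_1=2)
t=2: δ = [1.507e-03, 3.140e-03, 7.535e-04]  ψ = [1, 1, 1]  (obs o_2=2)
t=3: δ = [3.489e-04, 4.361e-04, 2.616e-04]  ψ = [1, 1, 1]  (obs o_3=0)
t=4: δ = [4.845e-05, 6.056e-05, 5.814e-05]  ψ = [1, 1, 0]  (obs o_4=0)
t=5: δ = [5.047e-06, 3.230e-06, 6.056e-06]  ψ = [1, 2, 0]  (obs o_5=1)
t=6: δ = [1.795e-07, 6.729e-07, 6.309e-07]  ψ = [1, 2, 0]  (obs o_6=3)
backtrack: best end state = 1; path = [0, 1, 1, 1, 0, 2, 1]

path = [0, 1, 1, 1, 0, 2, 1]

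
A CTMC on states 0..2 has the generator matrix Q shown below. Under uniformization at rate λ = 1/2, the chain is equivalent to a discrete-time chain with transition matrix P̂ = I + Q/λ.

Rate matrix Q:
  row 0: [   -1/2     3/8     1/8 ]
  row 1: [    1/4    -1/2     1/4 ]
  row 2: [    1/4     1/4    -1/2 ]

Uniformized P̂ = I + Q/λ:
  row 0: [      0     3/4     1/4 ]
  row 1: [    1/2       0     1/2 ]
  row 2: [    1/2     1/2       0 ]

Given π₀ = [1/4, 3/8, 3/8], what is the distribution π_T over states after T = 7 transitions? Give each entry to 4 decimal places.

π = [0.3340, 0.3867, 0.2793]

t=0: π = [0.2500, 0.3750, 0.3750]
t=1: π = [0.3750, 0.3750, 0.2500]
t=2: π = [0.3125, 0.4063, 0.2813]
t=3: π = [0.3438, 0.3750, 0.2813]
t=4: π = [0.3281, 0.3984, 0.2734]
t=5: π = [0.3359, 0.3828, 0.2813]
t=6: π = [0.3320, 0.3926, 0.2754]
t=7: π = [0.3340, 0.3867, 0.2793]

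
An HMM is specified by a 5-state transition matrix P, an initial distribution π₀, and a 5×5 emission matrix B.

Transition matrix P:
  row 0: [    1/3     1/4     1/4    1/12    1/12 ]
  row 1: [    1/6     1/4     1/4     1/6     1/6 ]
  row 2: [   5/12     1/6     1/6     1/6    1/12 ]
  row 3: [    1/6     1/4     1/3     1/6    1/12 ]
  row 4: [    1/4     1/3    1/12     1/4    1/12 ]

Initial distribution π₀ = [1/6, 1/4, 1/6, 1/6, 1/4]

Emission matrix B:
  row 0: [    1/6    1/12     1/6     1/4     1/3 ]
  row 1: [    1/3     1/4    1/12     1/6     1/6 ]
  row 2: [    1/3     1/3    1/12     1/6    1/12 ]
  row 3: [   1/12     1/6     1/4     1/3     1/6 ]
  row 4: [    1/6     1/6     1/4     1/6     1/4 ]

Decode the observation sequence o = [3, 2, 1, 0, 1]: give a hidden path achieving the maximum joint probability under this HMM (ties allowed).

t=0: δ = [4.167e-02, 4.167e-02, 2.778e-02, 5.556e-02, 4.167e-02]  (obs o_0=3)
t=1: δ = [2.315e-03, 1.157e-03, 1.543e-03, 2.604e-03, 1.736e-03]  ψ = [0, 3, 3, 4, 1]  (obs o_1=2)
t=2: δ = [6.430e-05, 1.628e-04, 2.894e-04, 7.234e-05, 3.617e-05]  ψ = [0, 3, 3, 3, 3]  (obs o_2=1)
t=3: δ = [2.009e-05, 1.608e-05, 1.608e-05, 4.019e-06, 4.521e-06]  ψ = [2, 2, 2, 2, 1]  (obs o_3=0)
t=4: δ = [5.582e-07, 1.256e-06, 1.674e-06, 4.465e-07, 4.465e-07]  ψ = [0, 0, 0, 1, 1]  (obs o_4=1)
backtrack: best end state = 2; path = [4, 3, 2, 0, 2]

path = [4, 3, 2, 0, 2]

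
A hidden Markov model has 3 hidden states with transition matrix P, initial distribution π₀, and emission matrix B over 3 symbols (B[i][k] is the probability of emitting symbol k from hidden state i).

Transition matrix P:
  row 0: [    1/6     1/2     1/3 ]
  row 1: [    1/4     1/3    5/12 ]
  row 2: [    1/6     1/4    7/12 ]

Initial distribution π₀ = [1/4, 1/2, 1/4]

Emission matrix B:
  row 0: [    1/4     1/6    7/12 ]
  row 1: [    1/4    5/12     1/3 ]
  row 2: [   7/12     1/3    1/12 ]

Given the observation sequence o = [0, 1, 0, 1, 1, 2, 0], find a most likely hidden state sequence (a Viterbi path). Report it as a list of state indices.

path = [2, 2, 2, 2, 2, 1, 2]

t=0: δ = [6.250e-02, 1.250e-01, 1.458e-01]  (obs o_0=0)
t=1: δ = [5.208e-03, 1.736e-02, 2.836e-02]  ψ = [1, 1, 2]  (obs o_1=1)
t=2: δ = [1.182e-03, 1.772e-03, 9.649e-03]  ψ = [2, 2, 2]  (obs o_2=0)
t=3: δ = [2.680e-04, 1.005e-03, 1.876e-03]  ψ = [2, 2, 2]  (obs o_3=1)
t=4: δ = [5.212e-05, 1.954e-04, 3.648e-04]  ψ = [2, 2, 2]  (obs o_4=1)
t=5: δ = [3.547e-05, 3.040e-05, 1.773e-05]  ψ = [2, 2, 2]  (obs o_5=2)
t=6: δ = [1.900e-06, 4.434e-06, 7.389e-06]  ψ = [1, 0, 1]  (obs o_6=0)
backtrack: best end state = 2; path = [2, 2, 2, 2, 2, 1, 2]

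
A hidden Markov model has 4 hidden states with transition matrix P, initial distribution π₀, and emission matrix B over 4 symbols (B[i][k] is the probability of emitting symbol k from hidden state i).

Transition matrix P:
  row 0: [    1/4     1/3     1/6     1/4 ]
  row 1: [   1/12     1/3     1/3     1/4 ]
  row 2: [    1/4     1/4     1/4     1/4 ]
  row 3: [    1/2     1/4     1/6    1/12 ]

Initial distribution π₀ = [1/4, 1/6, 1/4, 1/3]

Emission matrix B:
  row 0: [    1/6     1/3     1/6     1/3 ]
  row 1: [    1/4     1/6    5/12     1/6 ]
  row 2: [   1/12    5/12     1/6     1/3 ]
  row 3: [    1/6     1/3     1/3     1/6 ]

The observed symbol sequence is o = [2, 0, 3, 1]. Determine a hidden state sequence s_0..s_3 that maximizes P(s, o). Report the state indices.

t=0: δ = [4.167e-02, 6.944e-02, 4.167e-02, 1.111e-01]  (obs o_0=2)
t=1: δ = [9.259e-03, 6.944e-03, 1.929e-03, 2.894e-03]  ψ = [3, 3, 1, 1]  (obs o_1=0)
t=2: δ = [7.716e-04, 5.144e-04, 7.716e-04, 3.858e-04]  ψ = [0, 0, 1, 0]  (obs o_2=3)
t=3: δ = [6.430e-05, 4.287e-05, 8.038e-05, 6.430e-05]  ψ = [0, 0, 2, 0]  (obs o_3=1)
backtrack: best end state = 2; path = [3, 1, 2, 2]

path = [3, 1, 2, 2]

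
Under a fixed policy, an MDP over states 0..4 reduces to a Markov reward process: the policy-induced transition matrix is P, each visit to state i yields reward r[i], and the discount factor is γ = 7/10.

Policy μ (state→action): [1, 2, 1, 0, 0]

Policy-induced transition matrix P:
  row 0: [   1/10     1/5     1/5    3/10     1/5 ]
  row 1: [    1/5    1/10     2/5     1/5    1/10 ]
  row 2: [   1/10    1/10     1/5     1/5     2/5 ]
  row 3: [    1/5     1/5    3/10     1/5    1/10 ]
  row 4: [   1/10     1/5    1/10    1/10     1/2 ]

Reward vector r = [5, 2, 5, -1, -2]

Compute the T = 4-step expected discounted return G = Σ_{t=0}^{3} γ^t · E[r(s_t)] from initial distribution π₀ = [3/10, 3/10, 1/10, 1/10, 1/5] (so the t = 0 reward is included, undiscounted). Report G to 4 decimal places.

t=0: π = [0.3000, 0.3000, 0.1000, 0.1000, 0.2000], E[r] = 2.1000, γ^t·E[r] = 2.100000, running G = 2.100000
t=1: π = [0.1400, 0.1600, 0.2500, 0.2100, 0.2400], E[r] = 1.5800, γ^t·E[r] = 1.106000, running G = 3.206000
t=2: π = [0.1370, 0.1590, 0.2290, 0.1900, 0.2850], E[r] = 1.3880, γ^t·E[r] = 0.680120, running G = 3.886120
t=3: π = [0.1349, 0.1612, 0.2223, 0.1852, 0.2964], E[r] = 1.3304, γ^t·E[r] = 0.456327, running G = 4.342447

G = 4.3424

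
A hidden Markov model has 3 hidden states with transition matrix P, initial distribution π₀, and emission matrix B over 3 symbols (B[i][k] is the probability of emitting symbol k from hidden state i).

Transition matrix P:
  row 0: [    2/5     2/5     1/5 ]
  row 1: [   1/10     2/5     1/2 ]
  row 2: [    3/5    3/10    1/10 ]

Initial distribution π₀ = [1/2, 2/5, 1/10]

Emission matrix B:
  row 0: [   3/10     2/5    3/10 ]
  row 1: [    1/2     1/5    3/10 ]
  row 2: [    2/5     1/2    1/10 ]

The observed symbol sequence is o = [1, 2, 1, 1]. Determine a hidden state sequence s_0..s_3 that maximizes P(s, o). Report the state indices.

path = [0, 1, 2, 0]

t=0: δ = [2.000e-01, 8.000e-02, 5.000e-02]  (obs o_0=1)
t=1: δ = [2.400e-02, 2.400e-02, 4.000e-03]  ψ = [0, 0, 0]  (obs o_1=2)
t=2: δ = [3.840e-03, 1.920e-03, 6.000e-03]  ψ = [0, 0, 1]  (obs o_2=1)
t=3: δ = [1.440e-03, 3.600e-04, 4.800e-04]  ψ = [2, 2, 1]  (obs o_3=1)
backtrack: best end state = 0; path = [0, 1, 2, 0]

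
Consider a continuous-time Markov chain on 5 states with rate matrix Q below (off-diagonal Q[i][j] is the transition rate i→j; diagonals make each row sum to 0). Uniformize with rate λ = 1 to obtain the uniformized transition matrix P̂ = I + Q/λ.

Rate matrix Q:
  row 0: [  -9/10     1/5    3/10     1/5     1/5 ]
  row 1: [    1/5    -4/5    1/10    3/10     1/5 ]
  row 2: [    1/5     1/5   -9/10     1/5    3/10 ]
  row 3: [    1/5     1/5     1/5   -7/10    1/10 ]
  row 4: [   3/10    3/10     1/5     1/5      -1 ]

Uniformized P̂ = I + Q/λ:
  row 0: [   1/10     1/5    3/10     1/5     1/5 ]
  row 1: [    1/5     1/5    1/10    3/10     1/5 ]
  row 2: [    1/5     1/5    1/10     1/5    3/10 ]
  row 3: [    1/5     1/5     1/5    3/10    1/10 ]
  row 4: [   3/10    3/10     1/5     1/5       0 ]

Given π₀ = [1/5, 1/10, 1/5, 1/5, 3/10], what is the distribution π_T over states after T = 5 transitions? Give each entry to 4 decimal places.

π = [0.1965, 0.2161, 0.1800, 0.2462, 0.1611]

t=0: π = [0.2000, 0.1000, 0.2000, 0.2000, 0.3000]
t=1: π = [0.2100, 0.2300, 0.1900, 0.2300, 0.1400]
t=2: π = [0.1930, 0.2140, 0.1790, 0.2460, 0.1680]
t=3: π = [0.1975, 0.2168, 0.1800, 0.2460, 0.1597]
t=4: π = [0.1962, 0.2160, 0.1801, 0.2463, 0.1615]
t=5: π = [0.1965, 0.2161, 0.1800, 0.2462, 0.1611]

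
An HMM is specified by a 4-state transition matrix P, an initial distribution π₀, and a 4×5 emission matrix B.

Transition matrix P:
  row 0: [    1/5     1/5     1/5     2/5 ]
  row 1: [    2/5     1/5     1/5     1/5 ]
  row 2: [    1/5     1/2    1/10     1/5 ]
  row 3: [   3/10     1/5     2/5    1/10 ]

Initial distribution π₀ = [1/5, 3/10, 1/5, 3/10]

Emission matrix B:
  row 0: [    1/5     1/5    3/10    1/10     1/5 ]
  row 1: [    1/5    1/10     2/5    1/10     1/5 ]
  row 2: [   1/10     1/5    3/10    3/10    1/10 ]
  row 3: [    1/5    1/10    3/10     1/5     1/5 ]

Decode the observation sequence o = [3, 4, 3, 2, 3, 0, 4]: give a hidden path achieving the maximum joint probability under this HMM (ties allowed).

path = [2, 1, 2, 1, 2, 1, 0]

t=0: δ = [2.000e-02, 3.000e-02, 6.000e-02, 6.000e-02]  (obs o_0=3)
t=1: δ = [3.600e-03, 6.000e-03, 2.400e-03, 2.400e-03]  ψ = [3, 2, 3, 2]  (obs o_1=4)
t=2: δ = [2.400e-04, 1.200e-04, 3.600e-04, 2.880e-04]  ψ = [1, 1, 1, 0]  (obs o_2=3)
t=3: δ = [2.592e-05, 7.200e-05, 3.456e-05, 2.880e-05]  ψ = [3, 2, 3, 0]  (obs o_3=2)
t=4: δ = [2.880e-06, 1.728e-06, 4.320e-06, 2.880e-06]  ψ = [1, 2, 1, 1]  (obs o_4=3)
t=5: δ = [1.728e-07, 4.320e-07, 1.152e-07, 2.304e-07]  ψ = [2, 2, 3, 0]  (obs o_5=0)
t=6: δ = [3.456e-08, 1.728e-08, 9.216e-09, 1.728e-08]  ψ = [1, 1, 3, 1]  (obs o_6=4)
backtrack: best end state = 0; path = [2, 1, 2, 1, 2, 1, 0]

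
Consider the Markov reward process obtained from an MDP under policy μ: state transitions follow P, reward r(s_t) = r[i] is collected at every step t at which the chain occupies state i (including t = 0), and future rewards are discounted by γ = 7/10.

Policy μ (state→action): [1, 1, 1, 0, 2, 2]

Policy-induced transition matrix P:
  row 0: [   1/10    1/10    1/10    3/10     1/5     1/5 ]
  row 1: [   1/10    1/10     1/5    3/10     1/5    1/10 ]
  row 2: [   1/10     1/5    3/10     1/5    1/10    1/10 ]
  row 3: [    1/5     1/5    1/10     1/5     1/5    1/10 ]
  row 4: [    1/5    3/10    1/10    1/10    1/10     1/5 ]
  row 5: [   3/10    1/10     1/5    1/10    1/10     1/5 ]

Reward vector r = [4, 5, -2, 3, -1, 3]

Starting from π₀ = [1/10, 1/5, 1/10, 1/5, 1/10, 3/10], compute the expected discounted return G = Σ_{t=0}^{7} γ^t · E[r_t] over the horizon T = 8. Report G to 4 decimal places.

t=0: π = [0.1000, 0.2000, 0.1000, 0.2000, 0.1000, 0.3000], E[r] = 2.6000, γ^t·E[r] = 2.600000, running G = 2.600000
t=1: π = [0.1900, 0.1500, 0.1700, 0.1900, 0.1500, 0.1500], E[r] = 2.0400, γ^t·E[r] = 1.428000, running G = 4.028000
t=2: π = [0.1640, 0.1660, 0.1640, 0.2040, 0.1530, 0.1490], E[r] = 2.0640, γ^t·E[r] = 1.011360, running G = 5.039360
t=3: π = [0.1655, 0.1674, 0.1643, 0.2028, 0.1534, 0.1466], E[r] = 2.0652, γ^t·E[r] = 0.708364, running G = 5.747724
t=4: π = [0.1649, 0.1674, 0.1643, 0.2033, 0.1536, 0.1466], E[r] = 2.0641, γ^t·E[r] = 0.495600, running G = 6.243324
t=5: π = [0.1650, 0.1675, 0.1642, 0.2032, 0.1536, 0.1465], E[r] = 2.0645, γ^t·E[r] = 0.346973, running G = 6.590297
t=6: π = [0.1650, 0.1675, 0.1642, 0.2032, 0.1536, 0.1465], E[r] = 2.0644, γ^t·E[r] = 0.242873, running G = 6.833170
t=7: π = [0.1650, 0.1675, 0.1642, 0.2032, 0.1536, 0.1465], E[r] = 2.0644, γ^t·E[r] = 0.170013, running G = 7.003183

G = 7.0032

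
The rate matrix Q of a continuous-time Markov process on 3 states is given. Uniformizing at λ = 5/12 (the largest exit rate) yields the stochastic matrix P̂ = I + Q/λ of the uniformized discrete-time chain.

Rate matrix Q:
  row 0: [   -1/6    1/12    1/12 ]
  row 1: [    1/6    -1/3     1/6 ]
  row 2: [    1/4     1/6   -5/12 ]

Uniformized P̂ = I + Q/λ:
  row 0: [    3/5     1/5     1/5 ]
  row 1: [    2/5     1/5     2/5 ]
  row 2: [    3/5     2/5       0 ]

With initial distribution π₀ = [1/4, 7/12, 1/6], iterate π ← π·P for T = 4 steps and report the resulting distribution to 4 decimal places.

π = [0.5524, 0.2427, 0.2049]

t=0: π = [0.2500, 0.5833, 0.1667]
t=1: π = [0.4833, 0.2333, 0.2833]
t=2: π = [0.5533, 0.2567, 0.1900]
t=3: π = [0.5487, 0.2380, 0.2133]
t=4: π = [0.5524, 0.2427, 0.2049]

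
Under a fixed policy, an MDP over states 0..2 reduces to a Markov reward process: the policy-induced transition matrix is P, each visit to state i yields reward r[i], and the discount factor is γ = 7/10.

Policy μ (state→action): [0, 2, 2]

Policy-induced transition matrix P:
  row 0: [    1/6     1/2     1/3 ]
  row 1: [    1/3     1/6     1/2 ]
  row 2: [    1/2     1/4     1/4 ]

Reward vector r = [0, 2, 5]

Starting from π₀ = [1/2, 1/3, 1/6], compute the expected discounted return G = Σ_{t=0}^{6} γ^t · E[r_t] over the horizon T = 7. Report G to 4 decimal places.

G = 6.5421

t=0: π = [0.5000, 0.3333, 0.1667], E[r] = 1.5000, γ^t·E[r] = 1.500000, running G = 1.500000
t=1: π = [0.2778, 0.3472, 0.3750], E[r] = 2.5694, γ^t·E[r] = 1.798611, running G = 3.298611
t=2: π = [0.3495, 0.2905, 0.3600], E[r] = 2.3808, γ^t·E[r] = 1.166586, running G = 4.465197
t=3: π = [0.3351, 0.3132, 0.3518], E[r] = 2.3851, γ^t·E[r] = 0.818099, running G = 5.283295
t=4: π = [0.3361, 0.3077, 0.3562], E[r] = 2.3964, γ^t·E[r] = 0.575380, running G = 5.858676
t=5: π = [0.3367, 0.3084, 0.3549], E[r] = 2.3914, γ^t·E[r] = 0.401925, running G = 6.260601
t=6: π = [0.3364, 0.3085, 0.3552], E[r] = 2.3927, γ^t·E[r] = 0.281501, running G = 6.542101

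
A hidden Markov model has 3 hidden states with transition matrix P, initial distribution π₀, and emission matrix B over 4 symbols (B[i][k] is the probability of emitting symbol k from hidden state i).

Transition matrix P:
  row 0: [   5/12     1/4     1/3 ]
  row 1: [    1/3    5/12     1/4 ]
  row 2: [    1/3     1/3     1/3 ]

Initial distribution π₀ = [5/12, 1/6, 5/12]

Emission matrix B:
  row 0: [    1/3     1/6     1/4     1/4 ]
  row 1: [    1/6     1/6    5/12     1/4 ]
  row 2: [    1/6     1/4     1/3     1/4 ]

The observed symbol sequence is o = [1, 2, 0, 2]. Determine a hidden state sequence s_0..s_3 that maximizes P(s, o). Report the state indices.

t=0: δ = [6.944e-02, 2.778e-02, 1.042e-01]  (obs o_0=1)
t=1: δ = [8.681e-03, 1.447e-02, 1.157e-02]  ψ = [2, 2, 2]  (obs o_1=2)
t=2: δ = [1.608e-03, 1.005e-03, 6.430e-04]  ψ = [1, 1, 2]  (obs o_2=0)
t=3: δ = [1.674e-04, 1.744e-04, 1.786e-04]  ψ = [0, 1, 0]  (obs o_3=2)
backtrack: best end state = 2; path = [2, 1, 0, 2]

path = [2, 1, 0, 2]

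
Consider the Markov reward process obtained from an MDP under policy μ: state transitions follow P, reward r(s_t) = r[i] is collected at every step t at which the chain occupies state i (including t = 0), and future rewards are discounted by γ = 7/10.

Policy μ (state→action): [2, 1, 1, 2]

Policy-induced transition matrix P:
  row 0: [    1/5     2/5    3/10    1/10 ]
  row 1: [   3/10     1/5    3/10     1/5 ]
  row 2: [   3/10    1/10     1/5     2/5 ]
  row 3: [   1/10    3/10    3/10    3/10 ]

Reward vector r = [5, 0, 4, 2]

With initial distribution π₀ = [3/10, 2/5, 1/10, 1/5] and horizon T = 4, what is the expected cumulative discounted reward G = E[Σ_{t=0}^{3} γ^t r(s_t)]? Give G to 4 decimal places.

G = 6.5054

t=0: π = [0.3000, 0.4000, 0.1000, 0.2000], E[r] = 2.3000, γ^t·E[r] = 2.300000, running G = 2.300000
t=1: π = [0.2300, 0.2700, 0.2900, 0.2100], E[r] = 2.7300, γ^t·E[r] = 1.911000, running G = 4.211000
t=2: π = [0.2350, 0.2380, 0.2710, 0.2560], E[r] = 2.7710, γ^t·E[r] = 1.357790, running G = 5.568790
t=3: π = [0.2253, 0.2455, 0.2729, 0.2563], E[r] = 2.7307, γ^t·E[r] = 0.936630, running G = 6.505420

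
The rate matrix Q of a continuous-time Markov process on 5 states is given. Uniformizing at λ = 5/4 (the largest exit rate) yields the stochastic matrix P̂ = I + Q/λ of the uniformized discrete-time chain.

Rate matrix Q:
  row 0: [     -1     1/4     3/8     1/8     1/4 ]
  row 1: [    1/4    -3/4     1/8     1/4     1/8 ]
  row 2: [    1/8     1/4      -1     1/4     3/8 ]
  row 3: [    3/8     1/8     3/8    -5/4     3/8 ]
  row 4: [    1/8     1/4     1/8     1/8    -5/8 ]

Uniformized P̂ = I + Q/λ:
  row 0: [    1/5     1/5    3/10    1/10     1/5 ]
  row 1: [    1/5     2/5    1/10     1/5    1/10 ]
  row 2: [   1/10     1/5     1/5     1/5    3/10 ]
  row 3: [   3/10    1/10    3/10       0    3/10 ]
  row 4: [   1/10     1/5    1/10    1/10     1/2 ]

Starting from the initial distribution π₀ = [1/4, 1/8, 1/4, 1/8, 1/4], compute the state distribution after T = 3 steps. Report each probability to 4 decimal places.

t=0: π = [0.2500, 0.1250, 0.2500, 0.1250, 0.2500]
t=1: π = [0.1625, 0.2125, 0.2000, 0.1250, 0.3000]
t=2: π = [0.1625, 0.2300, 0.1775, 0.1288, 0.3013]
t=3: π = [0.1650, 0.2331, 0.1760, 0.1279, 0.2980]

π = [0.1650, 0.2331, 0.1760, 0.1279, 0.2980]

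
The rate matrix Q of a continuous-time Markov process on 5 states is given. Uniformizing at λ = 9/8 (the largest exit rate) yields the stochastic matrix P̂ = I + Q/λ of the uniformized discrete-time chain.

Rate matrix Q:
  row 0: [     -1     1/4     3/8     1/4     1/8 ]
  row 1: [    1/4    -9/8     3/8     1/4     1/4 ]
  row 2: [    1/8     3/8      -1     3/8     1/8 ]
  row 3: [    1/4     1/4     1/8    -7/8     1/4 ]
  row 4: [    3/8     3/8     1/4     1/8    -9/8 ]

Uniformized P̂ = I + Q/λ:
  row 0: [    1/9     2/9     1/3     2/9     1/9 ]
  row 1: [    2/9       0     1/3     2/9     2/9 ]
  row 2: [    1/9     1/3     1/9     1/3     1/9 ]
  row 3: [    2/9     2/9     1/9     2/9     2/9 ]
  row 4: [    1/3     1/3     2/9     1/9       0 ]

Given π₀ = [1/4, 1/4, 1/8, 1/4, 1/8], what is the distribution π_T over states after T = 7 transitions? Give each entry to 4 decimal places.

π = [0.1927, 0.2147, 0.2177, 0.2304, 0.1445]

t=0: π = [0.2500, 0.2500, 0.1250, 0.2500, 0.1250]
t=1: π = [0.1944, 0.1944, 0.2361, 0.2222, 0.1528]
t=2: π = [0.1914, 0.2222, 0.2145, 0.2315, 0.1404]
t=3: π = [0.1927, 0.2123, 0.2186, 0.2305, 0.1459]
t=4: π = [0.1927, 0.2156, 0.2173, 0.2303, 0.1441]
t=5: π = [0.1927, 0.2145, 0.2179, 0.2304, 0.1446]
t=6: π = [0.1927, 0.2148, 0.2177, 0.2304, 0.1445]
t=7: π = [0.1927, 0.2147, 0.2177, 0.2304, 0.1445]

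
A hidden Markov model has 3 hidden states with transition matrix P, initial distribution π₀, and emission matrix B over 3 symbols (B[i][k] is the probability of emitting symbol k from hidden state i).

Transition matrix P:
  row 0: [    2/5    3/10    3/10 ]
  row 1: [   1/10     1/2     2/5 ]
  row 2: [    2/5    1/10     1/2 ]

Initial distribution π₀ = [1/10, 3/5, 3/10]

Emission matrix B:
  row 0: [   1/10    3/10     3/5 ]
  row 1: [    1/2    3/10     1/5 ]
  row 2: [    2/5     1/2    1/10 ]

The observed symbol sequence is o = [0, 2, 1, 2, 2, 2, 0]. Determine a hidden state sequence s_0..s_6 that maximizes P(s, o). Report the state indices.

t=0: δ = [1.000e-02, 3.000e-01, 1.200e-01]  (obs o_0=0)
t=1: δ = [2.880e-02, 3.000e-02, 1.200e-02]  ψ = [2, 1, 1]  (obs o_1=2)
t=2: δ = [3.456e-03, 4.500e-03, 6.000e-03]  ψ = [0, 1, 1]  (obs o_2=1)
t=3: δ = [1.440e-03, 4.500e-04, 3.000e-04]  ψ = [2, 1, 2]  (obs o_3=2)
t=4: δ = [3.456e-04, 8.640e-05, 4.320e-05]  ψ = [0, 0, 0]  (obs o_4=2)
t=5: δ = [8.294e-05, 2.074e-05, 1.037e-05]  ψ = [0, 0, 0]  (obs o_5=2)
t=6: δ = [3.318e-06, 1.244e-05, 9.953e-06]  ψ = [0, 0, 0]  (obs o_6=0)
backtrack: best end state = 1; path = [1, 1, 2, 0, 0, 0, 1]

path = [1, 1, 2, 0, 0, 0, 1]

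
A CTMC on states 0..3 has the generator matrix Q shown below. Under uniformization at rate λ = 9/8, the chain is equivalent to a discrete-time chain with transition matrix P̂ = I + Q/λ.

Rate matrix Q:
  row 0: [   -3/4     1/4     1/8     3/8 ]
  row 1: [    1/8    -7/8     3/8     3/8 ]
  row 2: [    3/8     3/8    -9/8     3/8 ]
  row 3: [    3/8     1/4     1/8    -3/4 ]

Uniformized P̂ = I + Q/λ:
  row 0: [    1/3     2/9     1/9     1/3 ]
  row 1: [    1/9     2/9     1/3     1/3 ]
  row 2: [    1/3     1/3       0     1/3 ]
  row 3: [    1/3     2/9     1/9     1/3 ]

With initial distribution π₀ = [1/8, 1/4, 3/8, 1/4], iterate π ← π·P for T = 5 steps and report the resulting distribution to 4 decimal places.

π = [0.2803, 0.2387, 0.1477, 0.3333]

t=0: π = [0.1250, 0.2500, 0.3750, 0.2500]
t=1: π = [0.2778, 0.2639, 0.1250, 0.3333]
t=2: π = [0.2747, 0.2361, 0.1559, 0.3333]
t=3: π = [0.2809, 0.2395, 0.1463, 0.3333]
t=4: π = [0.2801, 0.2385, 0.1481, 0.3333]
t=5: π = [0.2803, 0.2387, 0.1477, 0.3333]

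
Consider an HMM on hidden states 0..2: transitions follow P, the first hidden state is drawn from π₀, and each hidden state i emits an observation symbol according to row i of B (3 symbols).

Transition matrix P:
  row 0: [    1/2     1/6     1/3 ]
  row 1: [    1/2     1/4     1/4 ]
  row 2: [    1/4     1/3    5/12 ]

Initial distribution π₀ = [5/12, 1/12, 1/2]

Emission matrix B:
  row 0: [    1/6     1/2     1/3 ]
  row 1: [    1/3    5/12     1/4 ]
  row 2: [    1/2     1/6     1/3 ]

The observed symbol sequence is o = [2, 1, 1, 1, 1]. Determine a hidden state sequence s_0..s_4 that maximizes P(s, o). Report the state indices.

t=0: δ = [1.389e-01, 2.083e-02, 1.667e-01]  (obs o_0=2)
t=1: δ = [3.472e-02, 2.315e-02, 1.157e-02]  ψ = [0, 2, 2]  (obs o_1=1)
t=2: δ = [8.681e-03, 2.411e-03, 1.929e-03]  ψ = [0, 0, 0]  (obs o_2=1)
t=3: δ = [2.170e-03, 6.028e-04, 4.823e-04]  ψ = [0, 0, 0]  (obs o_3=1)
t=4: δ = [5.425e-04, 1.507e-04, 1.206e-04]  ψ = [0, 0, 0]  (obs o_4=1)
backtrack: best end state = 0; path = [0, 0, 0, 0, 0]

path = [0, 0, 0, 0, 0]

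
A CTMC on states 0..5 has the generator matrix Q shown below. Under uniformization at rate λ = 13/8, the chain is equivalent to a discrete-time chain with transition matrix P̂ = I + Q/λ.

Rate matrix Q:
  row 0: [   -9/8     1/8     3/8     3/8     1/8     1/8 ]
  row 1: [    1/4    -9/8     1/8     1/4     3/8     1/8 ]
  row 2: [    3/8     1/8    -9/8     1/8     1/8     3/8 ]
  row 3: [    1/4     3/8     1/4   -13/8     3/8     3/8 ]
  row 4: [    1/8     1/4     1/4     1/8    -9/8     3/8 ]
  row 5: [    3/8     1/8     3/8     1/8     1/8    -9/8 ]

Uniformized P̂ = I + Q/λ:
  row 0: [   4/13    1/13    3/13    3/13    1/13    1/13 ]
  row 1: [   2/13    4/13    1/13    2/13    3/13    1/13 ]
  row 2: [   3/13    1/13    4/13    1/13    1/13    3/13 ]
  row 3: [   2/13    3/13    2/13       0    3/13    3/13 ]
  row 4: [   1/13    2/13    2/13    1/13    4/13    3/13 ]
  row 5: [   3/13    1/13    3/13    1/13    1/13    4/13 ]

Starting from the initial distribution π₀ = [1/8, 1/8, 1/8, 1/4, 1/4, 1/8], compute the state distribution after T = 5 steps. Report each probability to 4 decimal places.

t=0: π = [0.1250, 0.1250, 0.1250, 0.2500, 0.2500, 0.1250]
t=1: π = [0.1731, 0.1635, 0.1827, 0.0865, 0.1923, 0.2019]
t=2: π = [0.1953, 0.1428, 0.1982, 0.1095, 0.1598, 0.1945]
t=3: π = [0.2018, 0.1390, 0.2033, 0.1095, 0.1526, 0.1937]
t=4: π = [0.2037, 0.1376, 0.2049, 0.1102, 0.1504, 0.1932]
t=5: π = [0.2042, 0.1372, 0.2053, 0.1104, 0.1498, 0.1931]

π = [0.2042, 0.1372, 0.2053, 0.1104, 0.1498, 0.1931]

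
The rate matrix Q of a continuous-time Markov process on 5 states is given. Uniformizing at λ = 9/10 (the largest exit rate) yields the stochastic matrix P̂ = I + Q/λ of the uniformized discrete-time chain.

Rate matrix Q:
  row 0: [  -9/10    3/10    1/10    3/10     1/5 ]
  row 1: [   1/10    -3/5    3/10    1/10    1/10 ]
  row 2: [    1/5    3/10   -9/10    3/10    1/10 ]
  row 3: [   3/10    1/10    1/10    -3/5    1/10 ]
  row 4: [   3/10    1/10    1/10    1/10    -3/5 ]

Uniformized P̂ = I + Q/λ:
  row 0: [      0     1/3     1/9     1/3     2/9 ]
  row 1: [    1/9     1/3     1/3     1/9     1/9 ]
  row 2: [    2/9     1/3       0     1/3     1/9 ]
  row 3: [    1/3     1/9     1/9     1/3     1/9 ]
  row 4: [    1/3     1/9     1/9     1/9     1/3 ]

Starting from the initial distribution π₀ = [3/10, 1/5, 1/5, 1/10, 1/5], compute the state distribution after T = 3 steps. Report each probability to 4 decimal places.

t=0: π = [0.3000, 0.2000, 0.2000, 0.1000, 0.2000]
t=1: π = [0.1667, 0.2667, 0.1333, 0.2444, 0.1889]
t=2: π = [0.2037, 0.2370, 0.1556, 0.2321, 0.1716]
t=3: π = [0.1955, 0.2436, 0.1465, 0.2425, 0.1719]

π = [0.1955, 0.2436, 0.1465, 0.2425, 0.1719]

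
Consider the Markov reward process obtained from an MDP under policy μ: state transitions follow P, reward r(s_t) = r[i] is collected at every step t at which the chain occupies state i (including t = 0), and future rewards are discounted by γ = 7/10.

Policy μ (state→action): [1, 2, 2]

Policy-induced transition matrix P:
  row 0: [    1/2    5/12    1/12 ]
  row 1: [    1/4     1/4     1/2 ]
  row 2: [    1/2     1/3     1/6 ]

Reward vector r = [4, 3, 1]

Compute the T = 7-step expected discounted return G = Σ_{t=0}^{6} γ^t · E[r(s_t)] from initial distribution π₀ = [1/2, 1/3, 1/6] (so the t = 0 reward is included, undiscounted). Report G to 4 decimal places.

t=0: π = [0.5000, 0.3333, 0.1667], E[r] = 3.1667, γ^t·E[r] = 3.166667, running G = 3.166667
t=1: π = [0.4167, 0.3472, 0.2361], E[r] = 2.9444, γ^t·E[r] = 2.061111, running G = 5.227778
t=2: π = [0.4132, 0.3391, 0.2477], E[r] = 2.9178, γ^t·E[r] = 1.429734, running G = 6.657512
t=3: π = [0.4152, 0.3395, 0.2453], E[r] = 2.9247, γ^t·E[r] = 1.003163, running G = 7.660674
t=4: π = [0.4151, 0.3396, 0.2452], E[r] = 2.9247, γ^t·E[r] = 0.702210, running G = 8.362884
t=5: π = [0.4151, 0.3396, 0.2453], E[r] = 2.9245, γ^t·E[r] = 0.491523, running G = 8.854407
t=6: π = [0.4151, 0.3396, 0.2453], E[r] = 2.9245, γ^t·E[r] = 0.344068, running G = 9.198475

G = 9.1985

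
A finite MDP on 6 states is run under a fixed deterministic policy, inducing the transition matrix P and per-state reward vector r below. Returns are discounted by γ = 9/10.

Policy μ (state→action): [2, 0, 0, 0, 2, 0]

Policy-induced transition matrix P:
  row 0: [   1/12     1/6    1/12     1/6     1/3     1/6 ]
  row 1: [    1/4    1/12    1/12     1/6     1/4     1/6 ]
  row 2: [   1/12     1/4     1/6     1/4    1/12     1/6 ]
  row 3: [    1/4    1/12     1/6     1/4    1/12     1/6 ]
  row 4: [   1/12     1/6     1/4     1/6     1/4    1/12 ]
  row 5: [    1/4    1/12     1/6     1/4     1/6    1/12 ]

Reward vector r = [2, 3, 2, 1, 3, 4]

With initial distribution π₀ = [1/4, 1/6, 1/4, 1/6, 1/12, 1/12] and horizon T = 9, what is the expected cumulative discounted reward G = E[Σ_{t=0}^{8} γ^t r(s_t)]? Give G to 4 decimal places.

G = 14.5877

t=0: π = [0.2500, 0.1667, 0.2500, 0.1667, 0.0833, 0.0833], E[r] = 2.2500, γ^t·E[r] = 2.250000, running G = 2.250000
t=1: π = [0.1528, 0.1528, 0.1389, 0.2083, 0.1944, 0.1528], E[r] = 2.4444, γ^t·E[r] = 2.200000, running G = 4.450000
t=2: π = [0.1690, 0.1354, 0.1574, 0.2083, 0.1921, 0.1377], E[r] = 2.3947, γ^t·E[r] = 1.939688, running G = 6.389688
t=3: π = [0.1636, 0.1397, 0.1573, 0.2086, 0.1916, 0.1392], E[r] = 2.4010, γ^t·E[r] = 1.750359, running G = 8.140047
t=4: π = [0.1646, 0.1392, 0.1574, 0.2088, 0.1910, 0.1391], E[r] = 2.3996, γ^t·E[r] = 1.574401, running G = 9.714447
t=5: π = [0.1645, 0.1392, 0.1573, 0.2088, 0.1911, 0.1392], E[r] = 2.3998, γ^t·E[r] = 1.417081, running G = 11.131529
t=6: π = [0.1645, 0.1392, 0.1573, 0.2088, 0.1911, 0.1391], E[r] = 2.3998, γ^t·E[r] = 1.275357, running G = 12.406885
t=7: π = [0.1645, 0.1392, 0.1573, 0.2088, 0.1911, 0.1391], E[r] = 2.3998, γ^t·E[r] = 1.147824, running G = 13.554709
t=8: π = [0.1645, 0.1392, 0.1573, 0.2088, 0.1911, 0.1391], E[r] = 2.3998, γ^t·E[r] = 1.033041, running G = 14.587750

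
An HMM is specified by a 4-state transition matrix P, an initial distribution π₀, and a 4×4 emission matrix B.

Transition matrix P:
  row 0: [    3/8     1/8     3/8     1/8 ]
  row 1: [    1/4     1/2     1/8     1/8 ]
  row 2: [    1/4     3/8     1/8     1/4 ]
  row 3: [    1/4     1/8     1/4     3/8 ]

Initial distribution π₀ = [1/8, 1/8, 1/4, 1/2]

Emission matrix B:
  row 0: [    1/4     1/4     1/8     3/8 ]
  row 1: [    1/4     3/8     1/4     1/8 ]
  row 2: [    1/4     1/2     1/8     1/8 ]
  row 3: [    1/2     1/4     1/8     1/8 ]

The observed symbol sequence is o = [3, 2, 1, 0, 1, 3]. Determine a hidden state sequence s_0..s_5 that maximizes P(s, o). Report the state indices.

path = [2, 1, 1, 1, 1, 0]

t=0: δ = [4.688e-02, 1.562e-02, 3.125e-02, 6.250e-02]  (obs o_0=3)
t=1: δ = [2.197e-03, 2.930e-03, 2.197e-03, 2.930e-03]  ψ = [0, 2, 0, 3]  (obs o_1=2)
t=2: δ = [2.060e-04, 5.493e-04, 4.120e-04, 2.747e-04]  ψ = [0, 1, 0, 3]  (obs o_2=1)
t=3: δ = [3.433e-05, 6.866e-05, 1.931e-05, 5.150e-05]  ψ = [1, 1, 0, 2]  (obs o_3=0)
t=4: δ = [4.292e-06, 1.287e-05, 6.437e-06, 4.828e-06]  ψ = [1, 1, 0, 3]  (obs o_4=1)
t=5: δ = [1.207e-06, 8.047e-07, 2.012e-07, 2.263e-07]  ψ = [1, 1, 0, 3]  (obs o_5=3)
backtrack: best end state = 0; path = [2, 1, 1, 1, 1, 0]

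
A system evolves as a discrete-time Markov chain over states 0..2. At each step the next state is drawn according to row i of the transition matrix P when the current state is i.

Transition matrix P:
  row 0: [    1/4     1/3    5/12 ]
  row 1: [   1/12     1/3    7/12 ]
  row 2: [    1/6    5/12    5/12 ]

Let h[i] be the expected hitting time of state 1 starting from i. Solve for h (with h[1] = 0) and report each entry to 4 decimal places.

h = [2.7170, 0.0000, 2.4906]

First-step conditioning: h[1] = 0; for i ≠ 1, h[i] = 1 + Σ_k P[i][k]·h[k].
  h[0] = 1 + 1/4·h[0] + 5/12·h[2]
  h[2] = 1 + 1/6·h[0] + 5/12·h[2]
Solving the 2×2 linear system over states ≠ 1 gives exactly h = [144/53, 0, 132/53] (h[1] = 0 is the target).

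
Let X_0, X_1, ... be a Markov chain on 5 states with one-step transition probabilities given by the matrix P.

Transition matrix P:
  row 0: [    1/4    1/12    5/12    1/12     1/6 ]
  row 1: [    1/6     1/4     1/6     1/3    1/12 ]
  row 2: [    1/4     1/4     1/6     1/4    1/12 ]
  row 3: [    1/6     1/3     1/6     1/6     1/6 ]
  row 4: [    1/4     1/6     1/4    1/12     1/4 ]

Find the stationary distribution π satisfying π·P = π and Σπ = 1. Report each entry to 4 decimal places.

π = [0.2157, 0.2184, 0.2323, 0.1927, 0.1408]

Balance equations π_j = Σ_i π_i·P[i][j]:
  π_0 = 1/4·π_0 + 1/6·π_1 + 1/4·π_2 + 1/6·π_3 + 1/4·π_4
  π_1 = 1/12·π_0 + 1/4·π_1 + 1/4·π_2 + 1/3·π_3 + 1/6·π_4
  π_2 = 5/12·π_0 + 1/6·π_1 + 1/6·π_2 + 1/6·π_3 + 1/4·π_4
  π_3 = 1/12·π_0 + 1/3·π_1 + 1/4·π_2 + 1/6·π_3 + 1/12·π_4
  normalize: π_0 + π_1 + π_2 + π_3 + π_4 = 1
Solving the linear system gives exactly π = [1976/9159, 2000/9159, 2128/9159, 1765/9159, 10/71].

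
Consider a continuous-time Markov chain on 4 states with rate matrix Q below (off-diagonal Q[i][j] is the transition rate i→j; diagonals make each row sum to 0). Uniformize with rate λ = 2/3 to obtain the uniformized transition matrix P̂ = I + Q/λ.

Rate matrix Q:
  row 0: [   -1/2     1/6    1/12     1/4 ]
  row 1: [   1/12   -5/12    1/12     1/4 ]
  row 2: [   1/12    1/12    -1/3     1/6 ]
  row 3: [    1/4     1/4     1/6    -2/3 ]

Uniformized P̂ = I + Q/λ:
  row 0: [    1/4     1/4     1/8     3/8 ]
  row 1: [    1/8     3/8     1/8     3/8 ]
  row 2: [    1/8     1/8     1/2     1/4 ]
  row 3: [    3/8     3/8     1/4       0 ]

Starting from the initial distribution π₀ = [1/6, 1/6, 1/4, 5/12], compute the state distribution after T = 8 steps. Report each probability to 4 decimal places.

t=0: π = [0.1667, 0.1667, 0.2500, 0.4167]
t=1: π = [0.2500, 0.2917, 0.2708, 0.1875]
t=2: π = [0.2031, 0.2760, 0.2500, 0.2708]
t=3: π = [0.2181, 0.2871, 0.2526, 0.2422]
t=4: π = [0.2128, 0.2846, 0.2500, 0.2526]
t=5: π = [0.2148, 0.2859, 0.2503, 0.2490]
t=6: π = [0.2141, 0.2856, 0.2500, 0.2503]
t=7: π = [0.2143, 0.2857, 0.2500, 0.2499]
t=8: π = [0.2143, 0.2857, 0.2500, 0.2500]

π = [0.2143, 0.2857, 0.2500, 0.2500]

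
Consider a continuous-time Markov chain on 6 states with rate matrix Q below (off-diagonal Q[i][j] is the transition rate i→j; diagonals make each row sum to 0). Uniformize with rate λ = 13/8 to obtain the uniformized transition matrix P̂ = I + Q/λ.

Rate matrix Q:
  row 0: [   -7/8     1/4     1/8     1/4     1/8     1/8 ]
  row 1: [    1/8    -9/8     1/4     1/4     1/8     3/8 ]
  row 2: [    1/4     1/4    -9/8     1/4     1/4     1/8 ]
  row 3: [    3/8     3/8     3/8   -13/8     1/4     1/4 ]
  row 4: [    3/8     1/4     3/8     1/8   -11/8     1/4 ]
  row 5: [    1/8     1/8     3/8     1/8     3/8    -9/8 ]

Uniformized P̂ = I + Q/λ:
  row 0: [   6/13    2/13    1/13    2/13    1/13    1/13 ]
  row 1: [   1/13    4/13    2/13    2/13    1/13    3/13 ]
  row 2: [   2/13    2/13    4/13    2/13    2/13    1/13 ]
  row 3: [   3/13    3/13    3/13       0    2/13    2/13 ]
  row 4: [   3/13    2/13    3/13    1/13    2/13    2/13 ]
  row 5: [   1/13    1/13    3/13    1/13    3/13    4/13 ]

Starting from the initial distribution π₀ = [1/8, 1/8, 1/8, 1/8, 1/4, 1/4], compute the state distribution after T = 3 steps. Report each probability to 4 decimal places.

π = [0.2108, 0.1765, 0.2016, 0.1131, 0.1373, 0.1607]

t=0: π = [0.1250, 0.1250, 0.1250, 0.1250, 0.2500, 0.2500]
t=1: π = [0.1923, 0.1635, 0.2115, 0.0962, 0.1538, 0.1827]
t=2: π = [0.2056, 0.1723, 0.2049, 0.1132, 0.1405, 0.1635]
t=3: π = [0.2108, 0.1765, 0.2016, 0.1131, 0.1373, 0.1607]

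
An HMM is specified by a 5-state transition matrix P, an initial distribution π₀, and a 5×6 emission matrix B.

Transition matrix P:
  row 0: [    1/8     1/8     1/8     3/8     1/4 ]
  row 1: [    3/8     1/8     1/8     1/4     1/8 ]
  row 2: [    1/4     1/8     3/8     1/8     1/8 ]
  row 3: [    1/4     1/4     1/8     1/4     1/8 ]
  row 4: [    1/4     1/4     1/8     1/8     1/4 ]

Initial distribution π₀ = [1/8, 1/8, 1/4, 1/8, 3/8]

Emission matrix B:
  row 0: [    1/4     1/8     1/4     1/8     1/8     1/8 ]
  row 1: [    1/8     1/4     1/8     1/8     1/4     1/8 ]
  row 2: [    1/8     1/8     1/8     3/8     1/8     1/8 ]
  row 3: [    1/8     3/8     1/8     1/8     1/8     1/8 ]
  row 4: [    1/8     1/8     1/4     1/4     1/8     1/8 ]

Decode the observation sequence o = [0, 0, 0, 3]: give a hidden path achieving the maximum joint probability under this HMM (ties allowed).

t=0: δ = [3.125e-02, 1.562e-02, 3.125e-02, 1.562e-02, 4.688e-02]  (obs o_0=0)
t=1: δ = [2.930e-03, 1.465e-03, 1.465e-03, 1.465e-03, 1.465e-03]  ψ = [4, 4, 2, 0, 4]  (obs o_1=0)
t=2: δ = [1.373e-04, 4.578e-05, 6.866e-05, 1.373e-04, 9.155e-05]  ψ = [1, 0, 2, 0, 0]  (obs o_2=0)
t=3: δ = [4.292e-06, 4.292e-06, 9.656e-06, 6.437e-06, 8.583e-06]  ψ = [3, 3, 2, 0, 0]  (obs o_3=3)
backtrack: best end state = 2; path = [2, 2, 2, 2]

path = [2, 2, 2, 2]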